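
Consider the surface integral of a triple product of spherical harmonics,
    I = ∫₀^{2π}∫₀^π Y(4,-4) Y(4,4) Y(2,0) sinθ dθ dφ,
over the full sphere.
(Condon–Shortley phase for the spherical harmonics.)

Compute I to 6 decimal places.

m-sum 0 ✓  L=10 even ✓  0≤2≤8 ✓
Π(2lᵢ+1) = 9×9×5 = 405
triangle coeff Δ(4,4,2) = 1/13860
Σ_t [2,4]: t=2:+1/192 t=3:−1/36 t=4:+1/192 = -5/288
(3j)²=20/693 [(4 4 2; 0 0 0)], sign=-1
Σ_t [6,6]: t=6:+1/2880 = 1/2880
(3j)²=28/495 [(4 4 2; -4 4 0)], sign=+1
⇒ 4πI² = 80/121
I = (-1)√(80/121/(4π)) = -0.22937568

-0.229376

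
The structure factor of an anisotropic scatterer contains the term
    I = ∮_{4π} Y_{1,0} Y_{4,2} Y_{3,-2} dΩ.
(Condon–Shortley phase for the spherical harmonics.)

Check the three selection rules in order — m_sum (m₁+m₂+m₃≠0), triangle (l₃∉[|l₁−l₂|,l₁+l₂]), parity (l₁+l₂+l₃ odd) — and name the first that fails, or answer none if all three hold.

none

Σmᵢ = 0  ✓
l₃∈[|l₁−l₂|,l₁+l₂]=[3,5], have l₃=3  ✓
Σlᵢ = 8 ⇒ even  ✓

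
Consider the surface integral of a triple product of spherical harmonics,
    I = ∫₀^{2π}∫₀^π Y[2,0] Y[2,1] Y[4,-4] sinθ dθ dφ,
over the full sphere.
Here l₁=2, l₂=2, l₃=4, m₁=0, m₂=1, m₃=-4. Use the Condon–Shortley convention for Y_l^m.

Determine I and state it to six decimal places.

m-sum = 0 + 1 − 4 = -3 ≠ 0 ⇒ I = 0

0.000000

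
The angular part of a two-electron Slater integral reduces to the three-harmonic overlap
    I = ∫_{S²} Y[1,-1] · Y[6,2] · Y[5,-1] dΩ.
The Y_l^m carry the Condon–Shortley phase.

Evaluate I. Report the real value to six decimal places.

m-sum 0 ✓  L=12 even ✓  5≤5≤7 ✓
Π(2lᵢ+1) = 3×13×11 = 429
triangle coeff Δ(1,6,5) = 1/858
Σ_t [1,1]: t=1:−1/14400 = -1/14400
(3j)²=6/143 [(1 6 5; 0 0 0)], sign=+1
Σ_t [2,2]: t=2:+1/34560 = 1/34560
(3j)²=14/429 [(1 6 5; -1 2 -1)], sign=+1
⇒ 4πI² = 84/143
I = (+1)√(84/143/(4π)) = 0.21620548

0.216205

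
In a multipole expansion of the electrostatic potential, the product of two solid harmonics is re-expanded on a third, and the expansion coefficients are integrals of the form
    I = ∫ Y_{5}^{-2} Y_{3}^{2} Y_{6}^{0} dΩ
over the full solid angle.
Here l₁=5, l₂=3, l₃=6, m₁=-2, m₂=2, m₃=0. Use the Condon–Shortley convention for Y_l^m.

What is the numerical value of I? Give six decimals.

m-sum 0 ✓  L=14 even ✓  2≤6≤8 ✓
Π(2lᵢ+1) = 11×7×13 = 1001
triangle coeff Δ(5,3,6) = 1/675675
Σ_t [0,2]: t=0:+1/8640 t=1:−1/2304 t=2:+1/8640 = -7/34560
(3j)²=7/429 [(5 3 6; 0 0 0)], sign=-1
Σ_t [1,2]: t=1:−1/34560 t=2:+1/8640 = 1/11520
(3j)²=3/143 [(5 3 6; -2 2 0)], sign=+1
⇒ 4πI² = 49/143
I = (-1)√(49/143/(4π)) = -0.16512966

-0.165130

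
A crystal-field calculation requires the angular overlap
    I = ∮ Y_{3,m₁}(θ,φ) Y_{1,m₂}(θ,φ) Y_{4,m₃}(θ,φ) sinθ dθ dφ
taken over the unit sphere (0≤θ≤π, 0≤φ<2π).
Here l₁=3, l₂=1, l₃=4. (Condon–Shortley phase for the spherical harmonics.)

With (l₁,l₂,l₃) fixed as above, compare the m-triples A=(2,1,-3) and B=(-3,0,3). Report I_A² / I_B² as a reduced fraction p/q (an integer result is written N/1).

l's match ⇒ only the (l;m) 3-j factors differ between A and B.
A: triangle coeff Δ(3,1,4) = 1/252; Σ_t [0,0]: t=0:+1/240 = 1/240; (3j)²=1/12 [(3 1 4; 2 1 -3)], sign=-1
B: triangle coeff Δ(3,1,4) = 1/252; Σ_t [0,0]: t=0:+1/720 = 1/720; (3j)²=1/36 [(3 1 4; -3 0 3)], sign=-1
I_A²/I_B² = (1/12)/(1/36) = 3/1

3/1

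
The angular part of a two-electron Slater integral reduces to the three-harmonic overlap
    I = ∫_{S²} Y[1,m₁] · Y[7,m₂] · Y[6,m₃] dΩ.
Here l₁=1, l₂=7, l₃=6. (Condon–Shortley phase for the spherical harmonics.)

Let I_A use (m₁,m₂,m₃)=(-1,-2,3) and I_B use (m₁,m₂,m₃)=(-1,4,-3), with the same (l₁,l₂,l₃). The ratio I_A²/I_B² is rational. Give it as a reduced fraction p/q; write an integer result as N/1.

l's match ⇒ only the (l;m) 3-j factors differ between A and B.
A: triangle coeff Δ(1,7,6) = 1/1365; Σ_t [2,2]: t=2:+1/4354560 = 1/4354560; (3j)²=2/273 [(1 7 6; -1 -2 3)], sign=-1
B: triangle coeff Δ(1,7,6) = 1/1365; Σ_t [2,2]: t=2:+1/4354560 = 1/4354560; (3j)²=11/273 [(1 7 6; -1 4 -3)], sign=-1
I_A²/I_B² = (2/273)/(11/273) = 2/11

2/11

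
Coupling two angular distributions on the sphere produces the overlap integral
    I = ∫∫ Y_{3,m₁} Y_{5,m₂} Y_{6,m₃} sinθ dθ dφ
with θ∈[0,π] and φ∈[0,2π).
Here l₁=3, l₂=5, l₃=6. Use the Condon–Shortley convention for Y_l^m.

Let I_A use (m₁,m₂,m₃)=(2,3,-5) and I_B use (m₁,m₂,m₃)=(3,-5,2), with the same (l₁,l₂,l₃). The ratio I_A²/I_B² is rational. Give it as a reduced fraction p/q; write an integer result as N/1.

l's match ⇒ only the (l;m) 3-j factors differ between A and B.
A: triangle coeff Δ(3,5,6) = 1/675675; Σ_t [0,1]: t=0:+1/483840 t=1:−1/120960 = -1/161280; (3j)²=2/91 [(3 5 6; 2 3 -5)], sign=+1
B: triangle coeff Δ(3,5,6) = 1/675675; Σ_t [0,0]: t=0:+1/1935360 = 1/1935360; (3j)²=1/1001 [(3 5 6; 3 -5 2)], sign=+1
I_A²/I_B² = (2/91)/(1/1001) = 22/1

22/1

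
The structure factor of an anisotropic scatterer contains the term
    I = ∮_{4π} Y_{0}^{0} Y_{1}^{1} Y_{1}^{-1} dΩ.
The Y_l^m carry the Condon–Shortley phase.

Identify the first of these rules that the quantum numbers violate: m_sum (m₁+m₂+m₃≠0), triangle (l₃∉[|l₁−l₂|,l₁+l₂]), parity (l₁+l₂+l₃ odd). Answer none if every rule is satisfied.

m₁+m₂+m₃ = 0 + 1 − 1 = 0  ✓
triangle: |0−1|=1 ≤ l₃=1 ≤ 0+1=1  ✓
parity: l₁+l₂+l₃ = 2 is even  ✓

none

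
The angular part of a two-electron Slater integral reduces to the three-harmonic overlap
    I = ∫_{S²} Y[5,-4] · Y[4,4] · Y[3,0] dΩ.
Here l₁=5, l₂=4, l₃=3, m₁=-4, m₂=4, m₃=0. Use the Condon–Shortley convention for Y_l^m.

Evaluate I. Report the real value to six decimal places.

-0.207724

Checks pass: Σm=0; 12 even; l₃=3∈[1,9].
(2·5+1)(2·4+1)(2·3+1) = 693
Δ: 6! 4! 2! / 13! → 1/180180
sum: t=2:+1/576 t=3:−1/144 t=4:+1/576 = -1/288
3j²(5 4 3; 0 0 0) = Δ·Π!·Σ² = 20/1001  (sign +1)
sum: t=6:+1/8640 = 1/8640
3j²(5 4 3; -4 4 0) = Δ·Π!·Σ² = 28/715  (sign -1)
combine: 4πI² = 693·20/1001·28/715 = 1008/1859
take √, sign -1: I = -0.20772350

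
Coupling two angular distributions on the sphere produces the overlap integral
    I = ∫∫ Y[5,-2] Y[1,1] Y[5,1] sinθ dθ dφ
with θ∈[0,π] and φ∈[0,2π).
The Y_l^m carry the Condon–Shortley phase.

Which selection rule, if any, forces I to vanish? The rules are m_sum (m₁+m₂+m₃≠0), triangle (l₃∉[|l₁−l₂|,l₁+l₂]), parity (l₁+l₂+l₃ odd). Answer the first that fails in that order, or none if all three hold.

Σmᵢ = 0  ✓
l₃∈[|l₁−l₂|,l₁+l₂]=[4,6], have l₃=5  ✓
Σlᵢ = 11 ⇒ odd  ✗

parity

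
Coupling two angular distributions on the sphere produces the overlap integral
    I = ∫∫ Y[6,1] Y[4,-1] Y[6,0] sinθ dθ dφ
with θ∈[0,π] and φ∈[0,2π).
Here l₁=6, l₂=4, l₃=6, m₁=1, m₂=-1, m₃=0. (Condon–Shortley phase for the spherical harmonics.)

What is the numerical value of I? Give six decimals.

Checks pass: Σm=0; 16 even; l₃=6∈[2,10].
(2·6+1)(2·4+1)(2·6+1) = 1521
Δ: 4! 8! 4! / 17! → 1/15315300
sum: t=0:+1/829440 t=1:−1/25920 t=2:+1/9216 t=3:−1/25920 t=4:+1/829440 = 7/207360
3j²(6 4 6; 0 0 0) = Δ·Π!·Σ² = 28/2431  (sign +1)
sum: t=0:+1/103680 t=1:−1/13824 t=2:+1/17280 t=3:−1/207360 = -1/103680
3j²(6 4 6; 1 -1 0) = Δ·Π!·Σ² = 10/7293  (sign -1)
combine: 4πI² = 1521·28/2431·10/7293 = 840/34969
take √, sign -1: I = -0.04372130

-0.043721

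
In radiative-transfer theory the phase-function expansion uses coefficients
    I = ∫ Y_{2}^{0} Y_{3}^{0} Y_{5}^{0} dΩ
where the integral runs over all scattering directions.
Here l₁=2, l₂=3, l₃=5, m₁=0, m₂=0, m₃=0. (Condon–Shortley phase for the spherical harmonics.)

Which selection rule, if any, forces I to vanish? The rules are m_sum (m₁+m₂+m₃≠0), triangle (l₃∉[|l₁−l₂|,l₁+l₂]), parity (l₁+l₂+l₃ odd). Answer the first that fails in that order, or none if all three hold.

none

Σmᵢ = 0  ✓
l₃∈[|l₁−l₂|,l₁+l₂]=[1,5], have l₃=5  ✓
Σlᵢ = 10 ⇒ even  ✓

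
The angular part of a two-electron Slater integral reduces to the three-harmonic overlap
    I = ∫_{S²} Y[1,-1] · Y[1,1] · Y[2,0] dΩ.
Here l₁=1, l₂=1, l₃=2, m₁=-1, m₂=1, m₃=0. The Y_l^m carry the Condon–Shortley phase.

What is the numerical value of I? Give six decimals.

0.126157

Rules hold: Σm=0, L=4 even, 0≤2≤2.
N = 3·3·5 = 45
Δ = 0!·2!·2!/5! = 1/30
Racah Σ t=0..0: t=0:+1/1 = 1/1
⇒ 3j(1 1 2; 0 0 0)² = 2/15, sgn +1
Racah Σ t=0..0: t=0:+1/4 = 1/4
⇒ 3j(1 1 2; -1 1 0)² = 1/30, sgn +1
4πI² = N·(3j₀)²·(3jₘ)² = 1/5
I = +1·√(0.2/4π) = 0.12615663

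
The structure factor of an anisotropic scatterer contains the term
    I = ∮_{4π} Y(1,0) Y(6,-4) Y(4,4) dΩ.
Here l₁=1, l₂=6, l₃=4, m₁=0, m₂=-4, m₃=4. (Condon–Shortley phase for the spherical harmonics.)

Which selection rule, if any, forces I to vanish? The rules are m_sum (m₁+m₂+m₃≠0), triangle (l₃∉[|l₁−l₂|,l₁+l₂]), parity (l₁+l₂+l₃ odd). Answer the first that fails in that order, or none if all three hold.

triangle

m₁+m₂+m₃ = 0 − 4 + 4 = 0  ✓
triangle: |1−6|=5 ≤ l₃=4 ≤ 1+6=7  ✗
parity: l₁+l₂+l₃ = 11 is odd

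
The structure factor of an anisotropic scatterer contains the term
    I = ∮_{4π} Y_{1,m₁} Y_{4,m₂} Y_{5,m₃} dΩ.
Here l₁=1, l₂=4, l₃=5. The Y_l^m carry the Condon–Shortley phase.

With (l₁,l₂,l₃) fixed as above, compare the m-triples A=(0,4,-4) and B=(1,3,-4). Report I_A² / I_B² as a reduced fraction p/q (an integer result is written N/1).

1/4

l's match ⇒ only the (l;m) 3-j factors differ between A and B.
A: triangle coeff Δ(1,4,5) = 1/495; Σ_t [0,0]: t=0:+1/40320 = 1/40320; (3j)²=1/55 [(1 4 5; 0 4 -4)], sign=-1
B: triangle coeff Δ(1,4,5) = 1/495; Σ_t [0,0]: t=0:+1/10080 = 1/10080; (3j)²=4/55 [(1 4 5; 1 3 -4)], sign=-1
I_A²/I_B² = (1/55)/(4/55) = 1/4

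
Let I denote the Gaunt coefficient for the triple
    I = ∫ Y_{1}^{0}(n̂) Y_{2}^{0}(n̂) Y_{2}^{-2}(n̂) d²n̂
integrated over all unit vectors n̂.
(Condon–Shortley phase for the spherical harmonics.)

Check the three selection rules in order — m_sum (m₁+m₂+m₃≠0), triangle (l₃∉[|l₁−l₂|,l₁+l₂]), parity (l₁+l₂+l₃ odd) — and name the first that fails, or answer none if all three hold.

m_sum

Σmᵢ = -2  ✗
l₃∈[|l₁−l₂|,l₁+l₂]=[1,3], have l₃=2
Σlᵢ = 5 ⇒ odd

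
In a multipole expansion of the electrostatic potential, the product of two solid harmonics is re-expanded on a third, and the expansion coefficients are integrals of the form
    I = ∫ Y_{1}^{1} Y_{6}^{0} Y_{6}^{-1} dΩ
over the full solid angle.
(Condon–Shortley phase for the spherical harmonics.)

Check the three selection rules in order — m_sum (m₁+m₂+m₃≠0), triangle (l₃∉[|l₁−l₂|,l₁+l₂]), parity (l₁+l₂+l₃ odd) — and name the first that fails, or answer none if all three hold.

parity

m₁+m₂+m₃ = 1 + 0 − 1 = 0  ✓
triangle: |1−6|=5 ≤ l₃=6 ≤ 1+6=7  ✓
parity: l₁+l₂+l₃ = 13 is odd  ✗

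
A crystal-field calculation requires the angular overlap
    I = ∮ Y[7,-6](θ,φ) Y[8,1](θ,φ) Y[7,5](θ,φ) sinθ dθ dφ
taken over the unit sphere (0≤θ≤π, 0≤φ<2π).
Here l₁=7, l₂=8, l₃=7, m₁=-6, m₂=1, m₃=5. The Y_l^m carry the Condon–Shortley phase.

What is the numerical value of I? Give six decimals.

0.143295

m-sum 0 ✓  L=22 even ✓  1≤7≤15 ✓
Π(2lᵢ+1) = 15×17×15 = 3825
triangle coeff Δ(7,8,7) = 1/22086194130
Σ_t [1,7]: t=1:−1/18289152000 t=2:+1/248832000 t=3:−1/24883200 t=4:+1/11943936 t=5:−1/24883200 t=6:+1/248832000 t=7:−1/18289152000 = 11/975421440
(3j)²=1750/289731 [(7 8 7; 0 0 0)], sign=-1
Σ_t [7,8]: t=7:−1/5225472000 t=8:+1/24385536000 = -11/73156608000
(3j)²=2904/260015 [(7 8 7; -6 1 5)], sign=-1
⇒ 4πI² = 10890000/42204149
I = (+1)√(10890000/42204149/(4π)) = 0.14329513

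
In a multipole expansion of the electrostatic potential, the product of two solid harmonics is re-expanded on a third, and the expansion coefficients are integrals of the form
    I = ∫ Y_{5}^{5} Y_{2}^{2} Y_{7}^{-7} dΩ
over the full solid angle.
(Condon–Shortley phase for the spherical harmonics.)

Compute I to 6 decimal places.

-0.358536

Checks pass: Σm=0; 14 even; l₃=7∈[3,7].
(2·5+1)(2·2+1)(2·7+1) = 825
Δ: 0! 10! 4! / 15! → 1/15015
sum: t=0:+1/57600 = 1/57600
3j²(5 2 7; 0 0 0) = Δ·Π!·Σ² = 21/715  (sign -1)
sum: t=0:+1/87091200 = 1/87091200
3j²(5 2 7; 5 2 -7) = Δ·Π!·Σ² = 1/15  (sign +1)
combine: 4πI² = 825·21/715·1/15 = 21/13
take √, sign -1: I = -0.35853622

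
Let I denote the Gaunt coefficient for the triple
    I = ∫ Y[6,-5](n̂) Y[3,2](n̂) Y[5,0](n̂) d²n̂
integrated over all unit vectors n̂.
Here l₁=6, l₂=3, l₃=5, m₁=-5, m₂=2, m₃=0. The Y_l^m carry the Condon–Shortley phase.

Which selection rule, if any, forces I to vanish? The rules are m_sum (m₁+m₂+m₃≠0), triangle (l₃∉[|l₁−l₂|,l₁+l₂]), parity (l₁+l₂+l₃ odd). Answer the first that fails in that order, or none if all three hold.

Σmᵢ = -3  ✗
l₃∈[|l₁−l₂|,l₁+l₂]=[3,9], have l₃=5
Σlᵢ = 14 ⇒ even

m_sum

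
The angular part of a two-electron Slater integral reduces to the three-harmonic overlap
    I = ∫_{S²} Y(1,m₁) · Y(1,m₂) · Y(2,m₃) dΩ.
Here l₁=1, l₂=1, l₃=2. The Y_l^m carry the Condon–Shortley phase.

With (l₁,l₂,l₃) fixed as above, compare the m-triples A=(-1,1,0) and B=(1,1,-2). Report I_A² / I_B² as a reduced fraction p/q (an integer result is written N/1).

1/6

Same 1,1,2: normalisation and zero-m 3j drop out of the ratio.
A: Δ: 0! 2! 2! / 5! → 1/30; sum: t=0:+1/4 = 1/4; 3j²(1 1 2; -1 1 0) = Δ·Π!·Σ² = 1/30  (sign +1)
B: Δ: 0! 2! 2! / 5! → 1/30; sum: t=0:+1/4 = 1/4; 3j²(1 1 2; 1 1 -2) = Δ·Π!·Σ² = 1/5  (sign +1)
I_A²/I_B² = (1/30)/(1/5) = 1/6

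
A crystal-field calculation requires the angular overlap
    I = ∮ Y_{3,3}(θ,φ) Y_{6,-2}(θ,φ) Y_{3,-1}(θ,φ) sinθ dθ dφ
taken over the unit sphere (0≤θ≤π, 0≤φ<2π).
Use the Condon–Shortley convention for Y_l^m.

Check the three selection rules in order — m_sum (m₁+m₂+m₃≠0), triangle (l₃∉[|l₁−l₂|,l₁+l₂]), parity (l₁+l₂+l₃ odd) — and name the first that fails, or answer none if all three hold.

none

m₁+m₂+m₃ = 3 − 2 − 1 = 0  ✓
triangle: |3−6|=3 ≤ l₃=3 ≤ 3+6=9  ✓
parity: l₁+l₂+l₃ = 12 is even  ✓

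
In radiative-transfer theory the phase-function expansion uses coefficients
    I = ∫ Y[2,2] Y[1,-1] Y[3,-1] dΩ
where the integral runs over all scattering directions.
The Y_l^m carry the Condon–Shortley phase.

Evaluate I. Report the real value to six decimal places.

-0.082589

Rules hold: Σm=0, L=6 even, 1≤3≤3.
N = 5·3·7 = 105
Δ = 0!·4!·2!/7! = 1/105
Racah Σ t=0..0: t=0:+1/4 = 1/4
⇒ 3j(2 1 3; 0 0 0)² = 3/35, sgn -1
Racah Σ t=0..0: t=0:+1/48 = 1/48
⇒ 3j(2 1 3; 2 -1 -1)² = 1/105, sgn +1
4πI² = N·(3j₀)²·(3jₘ)² = 3/35
I = -1·√(0.0857143/4π) = -0.08258890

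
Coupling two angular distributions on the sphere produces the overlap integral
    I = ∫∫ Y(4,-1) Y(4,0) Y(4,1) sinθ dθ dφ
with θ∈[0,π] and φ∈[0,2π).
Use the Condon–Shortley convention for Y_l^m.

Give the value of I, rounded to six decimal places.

-0.068481

Checks pass: Σm=0; 12 even; l₃=4∈[0,8].
(2·4+1)(2·4+1)(2·4+1) = 729
Δ: 4! 4! 4! / 13! → 1/450450
sum: t=0:+1/13824 t=1:−1/216 t=2:+1/64 t=3:−1/216 t=4:+1/13824 = 5/768
3j²(4 4 4; 0 0 0) = Δ·Π!·Σ² = 18/1001  (sign +1)
sum: t=1:−1/864 t=2:+1/96 t=3:−1/144 t=4:+1/3456 = 1/384
3j²(4 4 4; -1 0 1) = Δ·Π!·Σ² = 9/2002  (sign -1)
combine: 4πI² = 729·18/1001·9/2002 = 59049/1002001
take √, sign -1: I = -0.06848055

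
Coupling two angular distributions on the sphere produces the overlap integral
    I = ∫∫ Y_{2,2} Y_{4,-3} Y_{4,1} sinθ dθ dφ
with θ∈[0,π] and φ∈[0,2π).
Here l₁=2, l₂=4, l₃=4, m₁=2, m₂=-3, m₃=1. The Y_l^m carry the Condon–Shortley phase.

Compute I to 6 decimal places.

Checks pass: Σm=0; 10 even; l₃=4∈[2,6].
(2·2+1)(2·4+1)(2·4+1) = 405
Δ: 2! 2! 6! / 11! → 1/13860
sum: t=0:+1/192 t=1:−1/36 t=2:+1/192 = -5/288
3j²(2 4 4; 0 0 0) = Δ·Π!·Σ² = 20/693  (sign -1)
sum: t=0:+1/480 = 1/480
3j²(2 4 4; 2 -3 1) = Δ·Π!·Σ² = 3/110  (sign -1)
combine: 4πI² = 405·20/693·3/110 = 270/847
take √, sign +1: I = 0.15927046

0.159270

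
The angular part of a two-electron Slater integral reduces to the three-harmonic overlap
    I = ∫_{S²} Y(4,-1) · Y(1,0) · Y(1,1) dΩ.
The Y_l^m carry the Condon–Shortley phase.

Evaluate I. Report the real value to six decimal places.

|4−1|≤1≤4+1 violated ⇒ I = 0

0.000000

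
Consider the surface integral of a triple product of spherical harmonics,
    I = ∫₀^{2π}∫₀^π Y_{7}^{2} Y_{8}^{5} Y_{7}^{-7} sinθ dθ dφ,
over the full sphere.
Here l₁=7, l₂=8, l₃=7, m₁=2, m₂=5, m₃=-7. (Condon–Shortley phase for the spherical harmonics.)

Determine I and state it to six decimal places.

0.164391

Rules hold: Σm=0, L=22 even, 1≤7≤15.
N = 15·17·15 = 3825
Δ = 8!·6!·8!/23! = 1/22086194130
Racah Σ t=1..7: t=1:−1/18289152000 t=2:+1/248832000 t=3:−1/24883200 t=4:+1/11943936 t=5:−1/24883200 t=6:+1/248832000 t=7:−1/18289152000 = 11/975421440
⇒ 3j(7 8 7; 0 0 0)² = 1750/289731, sgn -1
Racah Σ t=5..5: t=5:−1/20901888000 = -1/20901888000
⇒ 3j(7 8 7; 2 5 -7)² = 546/37145, sgn -1
4πI² = N·(3j₀)²·(3jₘ)² = 1102500/3246473
I = +1·√(0.339599/4π) = 0.16439116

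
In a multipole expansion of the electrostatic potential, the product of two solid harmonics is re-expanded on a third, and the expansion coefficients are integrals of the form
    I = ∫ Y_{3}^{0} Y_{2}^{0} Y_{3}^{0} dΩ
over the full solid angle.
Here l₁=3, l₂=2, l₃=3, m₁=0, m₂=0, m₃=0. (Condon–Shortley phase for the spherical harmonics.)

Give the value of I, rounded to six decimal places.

m-sum 0 ✓  L=8 even ✓  1≤3≤5 ✓
Π(2lᵢ+1) = 7×5×7 = 245
triangle coeff Δ(3,2,3) = 1/3780
Σ_t [0,2]: t=0:+1/24 t=1:−1/4 t=2:+1/24 = -1/6
(3j)²=4/105 [(3 2 3; 0 0 0)], sign=+1
(m-triple is (0,0,0) — same symbol as above.)
⇒ 4πI² = 16/45
I = (+1)√(16/45/(4π)) = 0.16820883

0.168209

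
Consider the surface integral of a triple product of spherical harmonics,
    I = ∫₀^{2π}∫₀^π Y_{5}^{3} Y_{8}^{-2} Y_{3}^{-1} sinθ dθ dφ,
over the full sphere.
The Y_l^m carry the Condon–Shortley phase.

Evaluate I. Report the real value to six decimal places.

Checks pass: Σm=0; 16 even; l₃=3∈[3,13].
(2·5+1)(2·8+1)(2·3+1) = 1309
Δ: 10! 0! 6! / 17! → 1/136136
sum: t=5:−1/518400 = -1/518400
3j²(5 8 3; 0 0 0) = Δ·Π!·Σ² = 56/2431  (sign +1)
sum: t=2:+1/3870720 = 1/3870720
3j²(5 8 3; 3 -2 -1) = Δ·Π!·Σ² = 675/136136  (sign +1)
combine: 4πI² = 1309·56/2431·675/136136 = 4725/31603
take √, sign +1: I = 0.10907666

0.109077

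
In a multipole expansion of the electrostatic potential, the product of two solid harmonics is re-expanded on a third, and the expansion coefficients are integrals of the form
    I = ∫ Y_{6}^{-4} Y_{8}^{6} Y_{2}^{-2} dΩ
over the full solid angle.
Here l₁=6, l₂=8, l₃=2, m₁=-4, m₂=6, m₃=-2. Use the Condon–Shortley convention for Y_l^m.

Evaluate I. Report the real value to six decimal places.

0.268492

m-sum 0 ✓  L=16 even ✓  2≤2≤14 ✓
Π(2lᵢ+1) = 13×17×5 = 1105
triangle coeff Δ(6,8,2) = 1/30940
Σ_t [6,6]: t=6:+1/2073600 = 1/2073600
(3j)²=28/1105 [(6 8 2; 0 0 0)], sign=+1
Σ_t [10,10]: t=10:+1/174182400 = 1/174182400
(3j)²=11/340 [(6 8 2; -4 6 -2)], sign=+1
⇒ 4πI² = 77/85
I = (+1)√(77/85/(4π)) = 0.26849176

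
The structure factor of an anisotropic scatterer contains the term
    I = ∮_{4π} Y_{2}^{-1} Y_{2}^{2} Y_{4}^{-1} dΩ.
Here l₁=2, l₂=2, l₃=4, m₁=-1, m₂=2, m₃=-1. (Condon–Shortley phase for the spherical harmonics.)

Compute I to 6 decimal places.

-0.090112

m-sum 0 ✓  L=8 even ✓  0≤4≤4 ✓
Π(2lᵢ+1) = 5×5×9 = 225
triangle coeff Δ(2,2,4) = 1/630
Σ_t [0,0]: t=0:+1/16 = 1/16
(3j)²=2/35 [(2 2 4; 0 0 0)], sign=+1
Σ_t [0,0]: t=0:+1/144 = 1/144
(3j)²=1/126 [(2 2 4; -1 2 -1)], sign=-1
⇒ 4πI² = 5/49
I = (-1)√(5/49/(4π)) = -0.09011188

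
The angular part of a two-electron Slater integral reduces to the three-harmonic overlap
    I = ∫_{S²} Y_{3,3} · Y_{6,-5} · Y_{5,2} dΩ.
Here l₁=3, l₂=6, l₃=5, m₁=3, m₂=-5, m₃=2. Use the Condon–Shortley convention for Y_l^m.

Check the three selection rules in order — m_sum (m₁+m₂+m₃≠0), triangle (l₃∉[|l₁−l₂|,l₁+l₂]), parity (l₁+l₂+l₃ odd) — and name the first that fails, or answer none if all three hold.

none

m₁+m₂+m₃ = 3 − 5 + 2 = 0  ✓
triangle: |3−6|=3 ≤ l₃=5 ≤ 3+6=9  ✓
parity: l₁+l₂+l₃ = 14 is even  ✓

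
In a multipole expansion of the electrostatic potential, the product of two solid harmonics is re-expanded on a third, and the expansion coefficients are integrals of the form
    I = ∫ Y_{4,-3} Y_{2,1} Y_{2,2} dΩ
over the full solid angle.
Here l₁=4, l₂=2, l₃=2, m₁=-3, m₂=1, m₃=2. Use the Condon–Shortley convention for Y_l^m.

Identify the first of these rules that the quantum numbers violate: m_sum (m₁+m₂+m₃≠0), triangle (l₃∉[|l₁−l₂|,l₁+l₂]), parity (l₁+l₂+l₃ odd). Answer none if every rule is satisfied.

azimuthal sum: -3 + 1 + 2 = 0  ✓
2 ≤ 2 ≤ 6 (triangle on l)  ✓
L = 4 + 2 + 2 = 8 (even)  ✓

none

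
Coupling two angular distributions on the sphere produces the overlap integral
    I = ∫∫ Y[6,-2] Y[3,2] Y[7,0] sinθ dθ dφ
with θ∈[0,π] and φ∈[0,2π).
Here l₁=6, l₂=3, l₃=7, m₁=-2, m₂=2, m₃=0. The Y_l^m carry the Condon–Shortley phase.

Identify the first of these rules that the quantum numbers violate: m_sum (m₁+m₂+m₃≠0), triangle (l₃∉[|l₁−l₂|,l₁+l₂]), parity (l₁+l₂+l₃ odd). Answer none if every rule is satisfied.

Σmᵢ = 0  ✓
l₃∈[|l₁−l₂|,l₁+l₂]=[3,9], have l₃=7  ✓
Σlᵢ = 16 ⇒ even  ✓

none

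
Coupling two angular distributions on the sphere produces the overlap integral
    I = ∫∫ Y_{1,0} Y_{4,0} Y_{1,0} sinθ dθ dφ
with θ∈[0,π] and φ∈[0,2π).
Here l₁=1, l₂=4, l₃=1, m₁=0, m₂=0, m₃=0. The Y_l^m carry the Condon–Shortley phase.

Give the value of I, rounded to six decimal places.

|1−4|≤1≤1+4 violated ⇒ I = 0

0.000000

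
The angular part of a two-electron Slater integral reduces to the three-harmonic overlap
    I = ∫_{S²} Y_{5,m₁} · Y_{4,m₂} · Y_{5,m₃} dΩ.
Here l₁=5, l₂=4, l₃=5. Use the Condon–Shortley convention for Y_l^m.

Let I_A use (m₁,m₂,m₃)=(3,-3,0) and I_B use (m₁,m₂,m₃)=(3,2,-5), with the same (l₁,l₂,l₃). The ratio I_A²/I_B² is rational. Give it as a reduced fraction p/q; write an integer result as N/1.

1/2

l's match ⇒ only the (l;m) 3-j factors differ between A and B.
A: triangle coeff Δ(5,4,5) = 1/3153150; Σ_t [0,1]: t=0:+1/6912 t=1:−1/17280 = 1/11520; (3j)²=2/143 [(5 4 5; 3 -3 0)], sign=-1
B: triangle coeff Δ(5,4,5) = 1/3153150; Σ_t [2,2]: t=2:+1/69120 = 1/69120; (3j)²=4/143 [(5 4 5; 3 2 -5)], sign=+1
I_A²/I_B² = (2/143)/(4/143) = 1/2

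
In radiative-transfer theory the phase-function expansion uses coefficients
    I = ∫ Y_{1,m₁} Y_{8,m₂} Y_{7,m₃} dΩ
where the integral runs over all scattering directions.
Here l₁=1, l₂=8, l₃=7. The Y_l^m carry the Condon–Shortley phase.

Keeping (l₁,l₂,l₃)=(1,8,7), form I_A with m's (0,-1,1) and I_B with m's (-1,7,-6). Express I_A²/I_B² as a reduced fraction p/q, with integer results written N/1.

3/5

Same 1,8,7: normalisation and zero-m 3j drop out of the ratio.
A: Δ: 2! 0! 14! / 17! → 1/2040; sum: t=1:−1/29030400 = -1/29030400; 3j²(1 8 7; 0 -1 1) = Δ·Π!·Σ² = 21/680  (sign -1)
B: Δ: 2! 0! 14! / 17! → 1/2040; sum: t=2:+1/12454041600 = 1/12454041600; 3j²(1 8 7; -1 7 -6) = Δ·Π!·Σ² = 7/136  (sign -1)
I_A²/I_B² = (21/680)/(7/136) = 3/5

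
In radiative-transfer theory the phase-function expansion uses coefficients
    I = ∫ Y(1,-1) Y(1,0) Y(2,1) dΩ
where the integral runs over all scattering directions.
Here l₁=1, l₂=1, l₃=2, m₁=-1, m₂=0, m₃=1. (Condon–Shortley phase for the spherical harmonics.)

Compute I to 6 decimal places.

-0.218510

m-sum 0 ✓  L=4 even ✓  0≤2≤2 ✓
Π(2lᵢ+1) = 3×3×5 = 45
triangle coeff Δ(1,1,2) = 1/30
Σ_t [0,0]: t=0:+1/1 = 1/1
(3j)²=2/15 [(1 1 2; 0 0 0)], sign=+1
Σ_t [0,0]: t=0:+1/2 = 1/2
(3j)²=1/10 [(1 1 2; -1 0 1)], sign=-1
⇒ 4πI² = 3/5
I = (-1)√(3/5/(4π)) = -0.21850969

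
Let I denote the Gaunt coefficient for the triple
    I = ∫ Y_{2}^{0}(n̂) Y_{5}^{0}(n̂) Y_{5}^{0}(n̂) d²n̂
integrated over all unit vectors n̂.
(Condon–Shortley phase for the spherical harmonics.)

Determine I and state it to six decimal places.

Rules hold: Σm=0, L=12 even, 3≤5≤7.
N = 5·11·11 = 605
Δ = 2!·2!·8!/13! = 1/38610
Racah Σ t=0..2: t=0:+1/2880 t=1:−1/576 t=2:+1/2880 = -1/960
⇒ 3j(2 5 5; 0 0 0)² = 10/429, sgn +1
(m-triple is (0,0,0) — same symbol as above.)
4πI² = N·(3j₀)²·(3jₘ)² = 500/1521
I = +1·√(0.328731/4π) = 0.16173926

0.161739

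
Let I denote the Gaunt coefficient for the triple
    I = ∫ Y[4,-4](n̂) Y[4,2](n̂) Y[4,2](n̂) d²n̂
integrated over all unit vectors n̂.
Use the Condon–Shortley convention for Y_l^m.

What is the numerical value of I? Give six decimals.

Checks pass: Σm=0; 12 even; l₃=4∈[0,8].
(2·4+1)(2·4+1)(2·4+1) = 729
Δ: 4! 4! 4! / 13! → 1/450450
sum: t=0:+1/13824 t=1:−1/216 t=2:+1/64 t=3:−1/216 t=4:+1/13824 = 5/768
3j²(4 4 4; 0 0 0) = Δ·Π!·Σ² = 18/1001  (sign +1)
sum: t=4:+1/2304 = 1/2304
3j²(4 4 4; -4 2 2) = Δ·Π!·Σ² = 5/143  (sign +1)
combine: 4πI² = 729·18/1001·5/143 = 65610/143143
take √, sign +1: I = 0.19098314

0.190983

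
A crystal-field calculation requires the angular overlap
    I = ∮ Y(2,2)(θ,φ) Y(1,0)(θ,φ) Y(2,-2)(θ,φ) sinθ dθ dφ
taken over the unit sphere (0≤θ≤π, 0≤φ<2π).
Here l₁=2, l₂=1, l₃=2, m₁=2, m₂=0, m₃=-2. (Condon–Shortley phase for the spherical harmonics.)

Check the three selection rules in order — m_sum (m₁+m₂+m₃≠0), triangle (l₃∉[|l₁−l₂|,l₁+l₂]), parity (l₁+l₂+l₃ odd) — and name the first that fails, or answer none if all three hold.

Σmᵢ = 0  ✓
l₃∈[|l₁−l₂|,l₁+l₂]=[1,3], have l₃=2  ✓
Σlᵢ = 5 ⇒ odd  ✗

parity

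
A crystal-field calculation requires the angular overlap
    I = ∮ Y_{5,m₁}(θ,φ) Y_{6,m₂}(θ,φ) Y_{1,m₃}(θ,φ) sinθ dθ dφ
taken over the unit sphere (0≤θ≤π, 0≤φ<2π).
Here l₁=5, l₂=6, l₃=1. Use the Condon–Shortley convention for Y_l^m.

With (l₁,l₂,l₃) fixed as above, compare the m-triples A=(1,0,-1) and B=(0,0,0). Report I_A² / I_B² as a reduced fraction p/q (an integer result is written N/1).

Same 5,6,1: normalisation and zero-m 3j drop out of the ratio.
A: Δ: 10! 0! 2! / 13! → 1/858; sum: t=4:+1/34560 = 1/34560; 3j²(5 6 1; 1 0 -1) = Δ·Π!·Σ² = 5/286  (sign +1)
B: Δ: 10! 0! 2! / 13! → 1/858; sum: t=5:−1/14400 = -1/14400; 3j²(5 6 1; 0 0 0) = Δ·Π!·Σ² = 6/143  (sign +1)
I_A²/I_B² = (5/286)/(6/143) = 5/12

5/12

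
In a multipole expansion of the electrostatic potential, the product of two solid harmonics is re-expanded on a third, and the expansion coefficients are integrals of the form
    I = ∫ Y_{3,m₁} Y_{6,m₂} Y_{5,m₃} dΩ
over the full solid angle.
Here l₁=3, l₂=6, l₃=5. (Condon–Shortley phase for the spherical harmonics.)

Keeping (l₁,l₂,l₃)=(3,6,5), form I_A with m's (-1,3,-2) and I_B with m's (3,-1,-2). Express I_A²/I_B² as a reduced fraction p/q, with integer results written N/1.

54/49

l's match ⇒ only the (l;m) 3-j factors differ between A and B.
A: triangle coeff Δ(3,6,5) = 1/675675; Σ_t [2,4]: t=2:+1/40320 t=3:−1/8640 t=4:+1/34560 = -1/16128; (3j)²=18/1001 [(3 6 5; -1 3 -2)], sign=+1
B: triangle coeff Δ(3,6,5) = 1/675675; Σ_t [0,0]: t=0:+1/34560 = 1/34560; (3j)²=7/429 [(3 6 5; 3 -1 -2)], sign=-1
I_A²/I_B² = (18/1001)/(7/429) = 54/49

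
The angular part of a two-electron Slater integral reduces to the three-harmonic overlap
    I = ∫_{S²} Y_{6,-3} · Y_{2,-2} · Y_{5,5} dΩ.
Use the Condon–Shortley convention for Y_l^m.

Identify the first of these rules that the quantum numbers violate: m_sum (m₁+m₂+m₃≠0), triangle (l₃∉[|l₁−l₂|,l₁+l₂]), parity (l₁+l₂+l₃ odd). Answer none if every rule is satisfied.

m₁+m₂+m₃ = -3 − 2 + 5 = 0  ✓
triangle: |6−2|=4 ≤ l₃=5 ≤ 6+2=8  ✓
parity: l₁+l₂+l₃ = 13 is odd  ✗

parity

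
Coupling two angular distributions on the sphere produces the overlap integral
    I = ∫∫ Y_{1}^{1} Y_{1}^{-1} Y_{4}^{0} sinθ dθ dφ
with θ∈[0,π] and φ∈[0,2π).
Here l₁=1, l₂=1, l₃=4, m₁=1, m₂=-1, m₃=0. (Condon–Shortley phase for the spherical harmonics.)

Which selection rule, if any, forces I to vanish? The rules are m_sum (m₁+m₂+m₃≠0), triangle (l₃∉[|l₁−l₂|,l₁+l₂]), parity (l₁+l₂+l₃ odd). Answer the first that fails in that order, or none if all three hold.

azimuthal sum: 1 − 1 + 0 = 0  ✓
0 ≤ 4 ≤ 2 (triangle on l)  ✗
L = 1 + 1 + 4 = 6 (even)

triangle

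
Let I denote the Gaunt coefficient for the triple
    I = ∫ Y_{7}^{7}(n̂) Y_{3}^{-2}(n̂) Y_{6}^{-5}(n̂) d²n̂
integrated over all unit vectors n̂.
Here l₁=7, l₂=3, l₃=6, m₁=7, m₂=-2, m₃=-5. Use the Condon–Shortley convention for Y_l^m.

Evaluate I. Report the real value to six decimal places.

m-sum 0 ✓  L=16 even ✓  4≤6≤10 ✓
Π(2lᵢ+1) = 15×7×13 = 1365
triangle coeff Δ(7,3,6) = 1/2042040
Σ_t [1,3]: t=1:−1/207360 t=2:+1/57600 t=3:−1/207360 = 1/129600
(3j)²=168/12155 [(7 3 6; 0 0 0)], sign=+1
Σ_t [0,0]: t=0:+1/87091200 = 1/87091200
(3j)²=11/408 [(7 3 6; 7 -2 -5)], sign=-1
⇒ 4πI² = 147/289
I = (-1)√(147/289/(4π)) = -0.20118927

-0.201189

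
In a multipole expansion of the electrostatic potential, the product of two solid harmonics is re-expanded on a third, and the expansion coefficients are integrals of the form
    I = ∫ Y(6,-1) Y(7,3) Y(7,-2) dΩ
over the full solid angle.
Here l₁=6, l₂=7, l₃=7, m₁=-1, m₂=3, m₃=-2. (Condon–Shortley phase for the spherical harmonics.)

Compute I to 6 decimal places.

Rules hold: Σm=0, L=20 even, 1≤7≤13.
N = 13·15·15 = 2925
Δ = 6!·6!·8!/21! = 1/2444321880
Racah Σ t=0..6: t=0:+1/2612736000 t=1:−1/20736000 t=2:+1/1658880 t=3:−1/746496 t=4:+1/1658880 t=5:−1/20736000 t=6:+1/2612736000 = -1/4354560
⇒ 3j(6 7 7; 0 0 0)² = 1000/138567, sgn +1
Racah Σ t=2..6: t=2:+1/232243200 t=3:−1/8709120 t=4:+1/2488320 t=5:−1/4147200 t=6:+1/49766400 = 7/99532800
⇒ 3j(6 7 7; -1 3 -2)² = 1715/369512, sgn -1
4πI² = N·(3j₀)²·(3jₘ)² = 16078125/164109517
I = -1·√(0.0979719/4π) = -0.08829699

-0.088297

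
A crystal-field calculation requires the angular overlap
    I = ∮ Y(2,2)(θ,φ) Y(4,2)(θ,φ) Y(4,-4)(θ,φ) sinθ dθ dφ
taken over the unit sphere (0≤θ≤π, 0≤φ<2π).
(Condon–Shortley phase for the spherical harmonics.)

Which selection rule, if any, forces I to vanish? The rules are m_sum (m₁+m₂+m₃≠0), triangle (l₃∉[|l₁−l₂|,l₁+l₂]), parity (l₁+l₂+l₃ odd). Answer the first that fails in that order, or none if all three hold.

m₁+m₂+m₃ = 2 + 2 − 4 = 0  ✓
triangle: |2−4|=2 ≤ l₃=4 ≤ 2+4=6  ✓
parity: l₁+l₂+l₃ = 10 is even  ✓

none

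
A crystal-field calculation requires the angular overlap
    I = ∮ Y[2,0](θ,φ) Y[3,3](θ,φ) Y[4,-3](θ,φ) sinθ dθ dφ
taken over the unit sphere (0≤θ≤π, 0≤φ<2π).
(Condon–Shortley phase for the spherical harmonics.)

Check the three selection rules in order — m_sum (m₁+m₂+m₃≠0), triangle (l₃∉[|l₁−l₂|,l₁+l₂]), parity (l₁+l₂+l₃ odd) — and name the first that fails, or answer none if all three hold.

azimuthal sum: 0 + 3 − 3 = 0  ✓
1 ≤ 4 ≤ 5 (triangle on l)  ✓
L = 2 + 3 + 4 = 9 (odd)  ✗

parity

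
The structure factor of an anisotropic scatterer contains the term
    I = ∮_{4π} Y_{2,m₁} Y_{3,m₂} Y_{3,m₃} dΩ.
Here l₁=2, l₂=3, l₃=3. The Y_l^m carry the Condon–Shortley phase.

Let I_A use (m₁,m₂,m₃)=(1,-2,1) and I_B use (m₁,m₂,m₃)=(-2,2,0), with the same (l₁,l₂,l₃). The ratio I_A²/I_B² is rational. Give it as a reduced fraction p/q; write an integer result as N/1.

3/4

l's match ⇒ only the (l;m) 3-j factors differ between A and B.
A: triangle coeff Δ(2,3,3) = 1/3780; Σ_t [0,1]: t=0:+1/12 t=1:−1/48 = 1/16; (3j)²=1/28 [(2 3 3; 1 -2 1)], sign=+1
B: triangle coeff Δ(2,3,3) = 1/3780; Σ_t [2,2]: t=2:+1/24 = 1/24; (3j)²=1/21 [(2 3 3; -2 2 0)], sign=-1
I_A²/I_B² = (1/28)/(1/21) = 3/4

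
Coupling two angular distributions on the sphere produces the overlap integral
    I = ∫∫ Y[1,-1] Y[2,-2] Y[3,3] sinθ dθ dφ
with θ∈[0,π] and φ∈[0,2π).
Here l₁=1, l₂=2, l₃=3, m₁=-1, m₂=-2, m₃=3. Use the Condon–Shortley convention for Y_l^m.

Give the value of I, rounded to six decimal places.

Rules hold: Σm=0, L=6 even, 1≤3≤3.
N = 3·5·7 = 105
Δ = 0!·2!·4!/7! = 1/105
Racah Σ t=0..0: t=0:+1/4 = 1/4
⇒ 3j(1 2 3; 0 0 0)² = 3/35, sgn -1
Racah Σ t=0..0: t=0:+1/48 = 1/48
⇒ 3j(1 2 3; -1 -2 3)² = 1/7, sgn +1
4πI² = N·(3j₀)²·(3jₘ)² = 9/7
I = -1·√(1.28571/4π) = -0.31986543

-0.319865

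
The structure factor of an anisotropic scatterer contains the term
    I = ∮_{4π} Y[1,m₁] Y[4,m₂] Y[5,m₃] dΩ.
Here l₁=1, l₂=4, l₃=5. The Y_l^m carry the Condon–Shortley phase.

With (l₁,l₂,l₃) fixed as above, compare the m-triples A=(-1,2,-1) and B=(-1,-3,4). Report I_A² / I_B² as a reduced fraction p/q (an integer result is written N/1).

1/6

Same 1,4,5: normalisation and zero-m 3j drop out of the ratio.
A: Δ: 0! 2! 8! / 11! → 1/495; sum: t=0:+1/2880 = 1/2880; 3j²(1 4 5; -1 2 -1) = Δ·Π!·Σ² = 2/165  (sign +1)
B: Δ: 0! 2! 8! / 11! → 1/495; sum: t=0:+1/10080 = 1/10080; 3j²(1 4 5; -1 -3 4) = Δ·Π!·Σ² = 4/55  (sign -1)
I_A²/I_B² = (2/165)/(4/55) = 1/6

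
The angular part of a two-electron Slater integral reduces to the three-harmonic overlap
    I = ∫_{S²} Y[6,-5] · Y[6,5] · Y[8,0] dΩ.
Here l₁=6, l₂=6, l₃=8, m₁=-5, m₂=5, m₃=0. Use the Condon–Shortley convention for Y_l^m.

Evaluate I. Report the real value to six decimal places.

Rules hold: Σm=0, L=20 even, 0≤8≤12.
N = 13·13·17 = 2873
Δ = 4!·8!·8!/21! = 1/1309458150
Racah Σ t=0..4: t=0:+1/49766400 t=1:−1/3110400 t=2:+1/1327104 t=3:−1/3110400 t=4:+1/49766400 = 1/6635520
⇒ 3j(6 6 8; 0 0 0)² = 350/46189, sgn +1
Racah Σ t=3..4: t=3:−1/9754214400 t=4:+1/609638400 = 1/650280960
⇒ 3j(6 6 8; -5 5 0)² = 275/58786, sgn +1
4πI² = N·(3j₀)²·(3jₘ)² = 625/6137
I = +1·√(0.101841/4π) = 0.09002373

0.090024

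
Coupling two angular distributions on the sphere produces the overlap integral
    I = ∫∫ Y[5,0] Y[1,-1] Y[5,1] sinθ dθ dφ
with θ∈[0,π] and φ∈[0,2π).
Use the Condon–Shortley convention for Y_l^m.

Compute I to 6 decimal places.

0.000000

L=11 odd ⇒ parity kills the (l;000) factor ⇒ I = 0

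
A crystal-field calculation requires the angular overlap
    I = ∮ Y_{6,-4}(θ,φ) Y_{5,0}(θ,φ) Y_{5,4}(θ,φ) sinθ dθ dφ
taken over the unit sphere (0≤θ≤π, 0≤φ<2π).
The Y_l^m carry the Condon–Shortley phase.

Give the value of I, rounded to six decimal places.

Checks pass: Σm=0; 16 even; l₃=5∈[1,11].
(2·6+1)(2·5+1)(2·5+1) = 1573
Δ: 6! 6! 4! / 17! → 1/28588560
sum: t=1:−1/345600 t=2:+1/13824 t=3:−1/5184 t=4:+1/13824 t=5:−1/345600 = -7/129600
3j²(6 5 5; 0 0 0) = Δ·Π!·Σ² = 80/7293  (sign +1)
sum: t=4:+1/207360 t=5:−1/345600 = 1/518400
3j²(6 5 5; -4 0 4) = Δ·Π!·Σ² = 12/2431  (sign -1)
combine: 4πI² = 1573·80/7293·12/2431 = 320/3757
take √, sign -1: I = -0.08232836

-0.082328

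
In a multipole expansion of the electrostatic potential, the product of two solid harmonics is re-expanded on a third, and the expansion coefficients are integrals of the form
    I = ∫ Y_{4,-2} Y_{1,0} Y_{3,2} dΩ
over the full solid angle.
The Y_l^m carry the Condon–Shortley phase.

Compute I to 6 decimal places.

Rules hold: Σm=0, L=8 even, 3≤3≤5.
N = 9·3·7 = 189
Δ = 2!·6!·0!/9! = 1/252
Racah Σ t=1..1: t=1:−1/36 = -1/36
⇒ 3j(4 1 3; 0 0 0)² = 4/63, sgn +1
Racah Σ t=1..1: t=1:−1/120 = -1/120
⇒ 3j(4 1 3; -2 0 2)² = 1/21, sgn +1
4πI² = N·(3j₀)²·(3jₘ)² = 4/7
I = +1·√(0.571429/4π) = 0.21324362

0.213244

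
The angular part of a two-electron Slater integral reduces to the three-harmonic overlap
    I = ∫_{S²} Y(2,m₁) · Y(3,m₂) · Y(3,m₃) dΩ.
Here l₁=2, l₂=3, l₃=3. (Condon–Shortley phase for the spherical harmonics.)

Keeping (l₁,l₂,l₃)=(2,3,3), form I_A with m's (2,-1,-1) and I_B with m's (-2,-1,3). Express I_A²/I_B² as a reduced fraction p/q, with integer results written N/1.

Same 2,3,3: normalisation and zero-m 3j drop out of the ratio.
A: Δ: 2! 2! 4! / 9! → 1/3780; sum: t=0:+1/16 = 1/16; 3j²(2 3 3; 2 -1 -1) = Δ·Π!·Σ² = 2/35  (sign +1)
B: Δ: 2! 2! 4! / 9! → 1/3780; sum: t=2:+1/96 = 1/96; 3j²(2 3 3; -2 -1 3) = Δ·Π!·Σ² = 1/42  (sign +1)
I_A²/I_B² = (2/35)/(1/42) = 12/5

12/5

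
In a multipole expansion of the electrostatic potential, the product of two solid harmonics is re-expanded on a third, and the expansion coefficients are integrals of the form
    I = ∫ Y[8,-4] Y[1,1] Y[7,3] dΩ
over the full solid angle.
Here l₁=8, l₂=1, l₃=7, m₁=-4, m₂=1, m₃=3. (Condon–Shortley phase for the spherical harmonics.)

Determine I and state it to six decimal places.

m-sum 0 ✓  L=16 even ✓  7≤7≤9 ✓
Π(2lᵢ+1) = 17×3×15 = 765
triangle coeff Δ(8,1,7) = 1/2040
Σ_t [1,1]: t=1:−1/25401600 = -1/25401600
(3j)²=8/255 [(8 1 7; 0 0 0)], sign=+1
Σ_t [2,2]: t=2:+1/174182400 = 1/174182400
(3j)²=11/340 [(8 1 7; -4 1 3)], sign=+1
⇒ 4πI² = 66/85
I = (+1)√(66/85/(4π)) = 0.24857507

0.248575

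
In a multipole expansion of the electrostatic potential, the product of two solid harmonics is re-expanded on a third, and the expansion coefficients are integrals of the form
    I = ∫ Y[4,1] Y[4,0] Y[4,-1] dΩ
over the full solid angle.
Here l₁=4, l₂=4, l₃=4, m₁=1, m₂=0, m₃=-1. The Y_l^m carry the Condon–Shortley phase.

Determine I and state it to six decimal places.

-0.068481

m-sum 0 ✓  L=12 even ✓  0≤4≤8 ✓
Π(2lᵢ+1) = 9×9×9 = 729
triangle coeff Δ(4,4,4) = 1/450450
Σ_t [0,4]: t=0:+1/13824 t=1:−1/216 t=2:+1/64 t=3:−1/216 t=4:+1/13824 = 5/768
(3j)²=18/1001 [(4 4 4; 0 0 0)], sign=+1
Σ_t [0,3]: t=0:+1/3456 t=1:−1/144 t=2:+1/96 t=3:−1/864 = 1/384
(3j)²=9/2002 [(4 4 4; 1 0 -1)], sign=-1
⇒ 4πI² = 59049/1002001
I = (-1)√(59049/1002001/(4π)) = -0.06848055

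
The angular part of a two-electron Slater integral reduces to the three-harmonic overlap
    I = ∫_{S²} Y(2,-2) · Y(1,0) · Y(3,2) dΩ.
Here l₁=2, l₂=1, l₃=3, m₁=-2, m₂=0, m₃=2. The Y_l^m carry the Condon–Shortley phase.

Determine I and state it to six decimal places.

0.184674

Checks pass: Σm=0; 6 even; l₃=3∈[1,3].
(2·2+1)(2·1+1)(2·3+1) = 105
Δ: 0! 4! 2! / 7! → 1/105
sum: t=0:+1/4 = 1/4
3j²(2 1 3; 0 0 0) = Δ·Π!·Σ² = 3/35  (sign -1)
sum: t=0:+1/24 = 1/24
3j²(2 1 3; -2 0 2) = Δ·Π!·Σ² = 1/21  (sign -1)
combine: 4πI² = 105·3/35·1/21 = 3/7
take √, sign +1: I = 0.18467439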